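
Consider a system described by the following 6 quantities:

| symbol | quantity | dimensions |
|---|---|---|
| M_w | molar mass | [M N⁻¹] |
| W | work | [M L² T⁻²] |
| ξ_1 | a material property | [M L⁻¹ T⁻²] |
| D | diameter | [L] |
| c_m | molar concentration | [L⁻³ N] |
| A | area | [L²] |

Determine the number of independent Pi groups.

2

There are 6 variables and 4 base dimensions (M, L, T, N).
The dimension matrix has rank 4.
Independent dimensionless groups: 6 − 4 = 2.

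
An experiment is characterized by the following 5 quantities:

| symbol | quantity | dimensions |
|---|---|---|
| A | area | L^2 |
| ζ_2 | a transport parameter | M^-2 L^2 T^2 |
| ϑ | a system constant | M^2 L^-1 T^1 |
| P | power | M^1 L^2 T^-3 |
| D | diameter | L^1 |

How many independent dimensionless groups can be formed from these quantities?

There are 5 variables and 3 base dimensions (M, L, T).
The dimension matrix has rank 3.
Independent dimensionless groups: 5 − 3 = 2.

2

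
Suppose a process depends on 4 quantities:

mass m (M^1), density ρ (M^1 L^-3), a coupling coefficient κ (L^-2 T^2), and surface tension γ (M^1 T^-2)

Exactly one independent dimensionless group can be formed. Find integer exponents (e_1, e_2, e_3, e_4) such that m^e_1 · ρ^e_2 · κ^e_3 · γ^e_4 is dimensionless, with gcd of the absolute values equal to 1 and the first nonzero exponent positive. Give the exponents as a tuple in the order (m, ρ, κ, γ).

(1, 2, -3, -3)

M: e_1·(1) + e_2·(1) + e_3·(0) + e_4·(1) = 0
L: e_1·(0) + e_2·(-3) + e_3·(-2) + e_4·(0) = 0
T: e_1·(0) + e_2·(0) + e_3·(2) + e_4·(-2) = 0
Solving this homogeneous linear system for the smallest-integer solution (first nonzero entry positive) gives (1, 2, -3, -3).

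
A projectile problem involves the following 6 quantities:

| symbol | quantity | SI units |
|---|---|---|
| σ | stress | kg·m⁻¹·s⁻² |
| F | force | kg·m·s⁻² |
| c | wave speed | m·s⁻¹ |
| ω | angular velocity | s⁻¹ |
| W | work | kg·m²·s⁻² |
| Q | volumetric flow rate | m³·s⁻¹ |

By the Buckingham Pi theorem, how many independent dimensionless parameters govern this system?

3

There are 6 variables and 3 base dimensions (M, L, T).
The dimension matrix has rank 3.
Independent dimensionless groups: 6 − 3 = 3.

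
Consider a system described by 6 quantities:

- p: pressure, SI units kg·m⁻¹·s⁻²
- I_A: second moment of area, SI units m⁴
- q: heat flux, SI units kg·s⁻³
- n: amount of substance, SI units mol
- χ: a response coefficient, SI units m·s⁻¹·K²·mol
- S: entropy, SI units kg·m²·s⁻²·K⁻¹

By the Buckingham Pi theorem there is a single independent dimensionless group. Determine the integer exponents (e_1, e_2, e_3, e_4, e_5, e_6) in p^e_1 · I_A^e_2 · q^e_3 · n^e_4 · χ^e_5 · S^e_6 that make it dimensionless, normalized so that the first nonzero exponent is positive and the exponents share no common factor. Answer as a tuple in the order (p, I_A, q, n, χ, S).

(2, 3, 2, 2, -2, -4)

M: e_1·(1) + e_2·(0) + e_3·(1) + e_4·(0) + e_5·(0) + e_6·(1) = 0
L: e_1·(-1) + e_2·(4) + e_3·(0) + e_4·(0) + e_5·(1) + e_6·(2) = 0
T: e_1·(-2) + e_2·(0) + e_3·(-3) + e_4·(0) + e_5·(-1) + e_6·(-2) = 0
Θ: e_1·(0) + e_2·(0) + e_3·(0) + e_4·(0) + e_5·(2) + e_6·(-1) = 0
N: e_1·(0) + e_2·(0) + e_3·(0) + e_4·(1) + e_5·(1) + e_6·(0) = 0
Solving this homogeneous linear system for the smallest-integer solution (first nonzero entry positive) gives (2, 3, 2, 2, -2, -4).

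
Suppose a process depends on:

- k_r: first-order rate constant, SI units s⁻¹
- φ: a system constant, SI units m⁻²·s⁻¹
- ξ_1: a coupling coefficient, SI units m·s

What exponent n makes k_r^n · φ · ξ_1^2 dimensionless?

Balance the T exponent: (-1)·n from k_r, plus (-1) + 2·(1) = 1 from the rest, must sum to zero.
−n + 1 = 0, so n = 1.

1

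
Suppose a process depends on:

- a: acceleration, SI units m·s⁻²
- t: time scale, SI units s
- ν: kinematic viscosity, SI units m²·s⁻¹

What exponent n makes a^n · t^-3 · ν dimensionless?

-2

Balance the L exponent: (1)·n from a, plus −3·(0) + (2) = 2 from the rest, must sum to zero.
n + 2 = 0, so n = -2.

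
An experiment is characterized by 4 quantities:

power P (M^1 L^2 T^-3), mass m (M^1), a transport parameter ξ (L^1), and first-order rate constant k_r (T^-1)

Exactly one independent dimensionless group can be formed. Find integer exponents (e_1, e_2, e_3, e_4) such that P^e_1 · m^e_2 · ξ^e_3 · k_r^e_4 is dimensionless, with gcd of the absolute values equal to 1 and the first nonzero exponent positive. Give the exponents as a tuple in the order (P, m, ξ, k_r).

(1, -1, -2, -3)

M: e_1·(1) + e_2·(1) + e_3·(0) + e_4·(0) = 0
L: e_1·(2) + e_2·(0) + e_3·(1) + e_4·(0) = 0
T: e_1·(-3) + e_2·(0) + e_3·(0) + e_4·(-1) = 0
Solving this homogeneous linear system for the smallest-integer solution (first nonzero entry positive) gives (1, -1, -2, -3).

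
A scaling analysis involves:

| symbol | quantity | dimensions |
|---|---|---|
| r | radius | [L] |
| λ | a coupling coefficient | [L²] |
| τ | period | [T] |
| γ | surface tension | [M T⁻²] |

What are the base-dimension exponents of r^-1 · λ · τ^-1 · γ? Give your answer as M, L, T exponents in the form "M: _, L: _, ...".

M: 1, L: 1, T: -3

Collect each base-dimension exponent across the product:
  M: −(0) + (0) − (0) + (1) = 1
  L: −(1) + (2) − (0) + (0) = 1
  T: −(0) + (0) − (1) + (-2) = -3
So the dimensions are [M L T⁻³].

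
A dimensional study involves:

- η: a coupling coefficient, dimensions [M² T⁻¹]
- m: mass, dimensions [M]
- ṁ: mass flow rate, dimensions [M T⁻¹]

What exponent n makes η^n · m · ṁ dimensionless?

-1

Balance the M exponent: (2)·n from η, plus (1) + (1) = 2 from the rest, must sum to zero.
2n + 2 = 0, so n = -1.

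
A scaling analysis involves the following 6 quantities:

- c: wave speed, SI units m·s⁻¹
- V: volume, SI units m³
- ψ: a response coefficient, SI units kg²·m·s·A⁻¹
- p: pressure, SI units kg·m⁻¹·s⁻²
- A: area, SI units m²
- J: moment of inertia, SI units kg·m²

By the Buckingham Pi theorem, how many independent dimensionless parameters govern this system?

2

There are 6 variables and 4 base dimensions (M, L, T, I).
The dimension matrix has rank 4.
Independent dimensionless groups: 6 − 4 = 2.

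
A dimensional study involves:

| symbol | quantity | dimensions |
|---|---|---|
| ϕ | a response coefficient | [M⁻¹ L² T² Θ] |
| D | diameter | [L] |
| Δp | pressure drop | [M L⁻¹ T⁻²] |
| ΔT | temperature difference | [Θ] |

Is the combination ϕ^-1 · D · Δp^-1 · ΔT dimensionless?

Sum the exponent of each base dimension across the product:
  M: −[ϕ]_M + [D]_M − [Δp]_M + [ΔT]_M = −(-1) + (0) − (1) + (0) = 0
  L: −[ϕ]_L + [D]_L − [Δp]_L + [ΔT]_L = −(2) + (1) − (-1) + (0) = 0
  T: −[ϕ]_T + [D]_T − [Δp]_T + [ΔT]_T = −(2) + (0) − (-2) + (0) = 0
  Θ: −[ϕ]_Θ + [D]_Θ − [Δp]_Θ + [ΔT]_Θ = −(1) + (0) − (0) + (1) = 0
All base exponents vanish — dimensionless.

yes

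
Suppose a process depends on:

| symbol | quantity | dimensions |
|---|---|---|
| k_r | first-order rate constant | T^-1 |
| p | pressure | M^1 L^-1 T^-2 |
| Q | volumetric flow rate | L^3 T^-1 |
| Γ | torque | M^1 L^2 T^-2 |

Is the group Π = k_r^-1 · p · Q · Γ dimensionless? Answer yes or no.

Sum the exponent of each base dimension across the product:
  M: −[k_r]_M + [p]_M + [Q]_M + [Γ]_M = −(0) + (1) + (0) + (1) = 2
  L: −[k_r]_L + [p]_L + [Q]_L + [Γ]_L = −(0) + (-1) + (3) + (2) = 4
  T: −[k_r]_T + [p]_T + [Q]_T + [Γ]_T = −(-1) + (-2) + (-1) + (-2) = -4
Net dimensions [M² L⁴ T⁻⁴] ≠ [1] — not dimensionless.

no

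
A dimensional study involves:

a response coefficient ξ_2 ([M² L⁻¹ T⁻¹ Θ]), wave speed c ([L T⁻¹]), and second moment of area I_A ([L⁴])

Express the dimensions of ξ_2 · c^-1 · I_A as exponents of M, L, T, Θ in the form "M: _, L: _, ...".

Collect each base-dimension exponent across the product:
  M: (2) − (0) + (0) = 2
  L: (-1) − (1) + (4) = 2
  T: (-1) − (-1) + (0) = 0
  Θ: (1) − (0) + (0) = 1
So the dimensions are [M² L² Θ].

M: 2, L: 2, T: 0, Θ: 1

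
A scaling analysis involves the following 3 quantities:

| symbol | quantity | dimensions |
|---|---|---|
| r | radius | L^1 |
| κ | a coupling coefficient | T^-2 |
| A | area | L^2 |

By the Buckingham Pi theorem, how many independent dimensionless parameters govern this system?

There are 3 variables and 2 base dimensions (L, T).
The dimension matrix has rank 2.
Independent dimensionless groups: 3 − 2 = 1.

1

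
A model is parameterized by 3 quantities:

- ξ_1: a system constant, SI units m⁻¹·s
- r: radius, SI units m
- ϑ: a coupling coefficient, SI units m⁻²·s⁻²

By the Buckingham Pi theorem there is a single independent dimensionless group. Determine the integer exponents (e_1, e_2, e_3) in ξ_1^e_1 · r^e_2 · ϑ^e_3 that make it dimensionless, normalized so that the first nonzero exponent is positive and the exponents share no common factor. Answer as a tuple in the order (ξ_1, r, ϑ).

(2, 4, 1)

L: e_1·(-1) + e_2·(1) + e_3·(-2) = 0
T: e_1·(1) + e_2·(0) + e_3·(-2) = 0
Solving this homogeneous linear system for the smallest-integer solution (first nonzero entry positive) gives (2, 4, 1).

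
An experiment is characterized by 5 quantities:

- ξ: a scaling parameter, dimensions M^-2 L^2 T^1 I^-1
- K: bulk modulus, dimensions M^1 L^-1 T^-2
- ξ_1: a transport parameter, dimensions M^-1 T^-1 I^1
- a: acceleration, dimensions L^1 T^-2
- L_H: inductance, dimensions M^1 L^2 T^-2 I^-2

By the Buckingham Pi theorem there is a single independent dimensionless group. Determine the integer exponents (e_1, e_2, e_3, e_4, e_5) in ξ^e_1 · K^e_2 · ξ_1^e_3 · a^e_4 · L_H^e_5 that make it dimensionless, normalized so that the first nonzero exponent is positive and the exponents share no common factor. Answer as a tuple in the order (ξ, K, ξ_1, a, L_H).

M: e_1·(-2) + e_2·(1) + e_3·(-1) + e_4·(0) + e_5·(1) = 0
L: e_1·(2) + e_2·(-1) + e_3·(0) + e_4·(1) + e_5·(2) = 0
T: e_1·(1) + e_2·(-2) + e_3·(-1) + e_4·(-2) + e_5·(-2) = 0
I: e_1·(-1) + e_2·(0) + e_3·(1) + e_4·(0) + e_5·(-2) = 0
Solving this homogeneous linear system for the smallest-integer solution (first nonzero entry positive) gives (1, 1, -3, 3, -2).

(1, 1, -3, 3, -2)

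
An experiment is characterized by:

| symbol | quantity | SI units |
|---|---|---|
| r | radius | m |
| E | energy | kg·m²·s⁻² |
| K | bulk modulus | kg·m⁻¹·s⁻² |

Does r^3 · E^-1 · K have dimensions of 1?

yes

Sum the exponent of each base dimension across the product:
  M: 3·[r]_M − [E]_M + [K]_M = 3·(0) − (1) + (1) = 0
  L: 3·[r]_L − [E]_L + [K]_L = 3·(1) − (2) + (-1) = 0
  T: 3·[r]_T − [E]_T + [K]_T = 3·(0) − (-2) + (-2) = 0
All base exponents vanish — dimensionless.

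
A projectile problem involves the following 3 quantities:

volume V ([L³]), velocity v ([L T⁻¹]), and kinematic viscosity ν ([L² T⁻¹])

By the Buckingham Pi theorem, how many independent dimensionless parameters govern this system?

1

There are 3 variables and 2 base dimensions (L, T).
The dimension matrix has rank 2.
Independent dimensionless groups: 3 − 2 = 1.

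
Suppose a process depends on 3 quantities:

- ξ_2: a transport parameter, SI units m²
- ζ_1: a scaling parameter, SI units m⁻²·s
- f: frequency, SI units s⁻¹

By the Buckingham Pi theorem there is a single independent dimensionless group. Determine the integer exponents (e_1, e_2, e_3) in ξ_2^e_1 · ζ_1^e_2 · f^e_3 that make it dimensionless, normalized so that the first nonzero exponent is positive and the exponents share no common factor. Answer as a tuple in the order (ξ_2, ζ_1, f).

(1, 1, 1)

L: e_1·(2) + e_2·(-2) + e_3·(0) = 0
T: e_1·(0) + e_2·(1) + e_3·(-1) = 0
Solving this homogeneous linear system for the smallest-integer solution (first nonzero entry positive) gives (1, 1, 1).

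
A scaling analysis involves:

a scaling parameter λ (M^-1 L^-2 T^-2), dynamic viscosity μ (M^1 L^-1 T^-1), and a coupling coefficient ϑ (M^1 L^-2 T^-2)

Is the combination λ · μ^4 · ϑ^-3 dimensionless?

Sum the exponent of each base dimension across the product:
  M: [λ]_M + 4·[μ]_M − 3·[ϑ]_M = (-1) + 4·(1) − 3·(1) = 0
  L: [λ]_L + 4·[μ]_L − 3·[ϑ]_L = (-2) + 4·(-1) − 3·(-2) = 0
  T: [λ]_T + 4·[μ]_T − 3·[ϑ]_T = (-2) + 4·(-1) − 3·(-2) = 0
All base exponents vanish — dimensionless.

yes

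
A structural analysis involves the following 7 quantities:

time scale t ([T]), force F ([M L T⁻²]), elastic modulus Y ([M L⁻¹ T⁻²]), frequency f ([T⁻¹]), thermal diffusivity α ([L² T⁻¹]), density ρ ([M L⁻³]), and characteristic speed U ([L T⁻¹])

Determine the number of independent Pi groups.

There are 7 variables and 3 base dimensions (M, L, T).
The dimension matrix has rank 3.
Independent dimensionless groups: 7 − 3 = 4.

4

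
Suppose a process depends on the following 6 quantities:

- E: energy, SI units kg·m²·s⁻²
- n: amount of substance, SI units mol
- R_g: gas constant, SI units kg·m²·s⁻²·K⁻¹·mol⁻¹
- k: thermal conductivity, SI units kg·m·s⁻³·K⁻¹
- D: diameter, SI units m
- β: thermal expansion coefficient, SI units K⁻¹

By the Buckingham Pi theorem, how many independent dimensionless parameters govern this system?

There are 6 variables and 5 base dimensions (M, L, T, Θ, N).
The dimension matrix has rank 5.
Independent dimensionless groups: 6 − 5 = 1.

1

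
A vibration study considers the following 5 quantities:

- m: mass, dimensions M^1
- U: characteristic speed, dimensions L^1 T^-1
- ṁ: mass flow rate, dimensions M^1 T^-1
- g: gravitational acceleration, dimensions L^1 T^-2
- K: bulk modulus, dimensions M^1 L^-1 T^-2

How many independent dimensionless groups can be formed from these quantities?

There are 5 variables and 3 base dimensions (M, L, T).
The dimension matrix has rank 3.
Independent dimensionless groups: 5 − 3 = 2.

2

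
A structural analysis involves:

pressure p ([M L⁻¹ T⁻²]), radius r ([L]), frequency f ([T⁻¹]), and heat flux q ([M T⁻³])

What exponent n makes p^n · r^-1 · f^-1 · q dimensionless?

Balance the M exponent: (1)·n from p, plus −(0) − (0) + (1) = 1 from the rest, must sum to zero.
n + 1 = 0, so n = -1.

-1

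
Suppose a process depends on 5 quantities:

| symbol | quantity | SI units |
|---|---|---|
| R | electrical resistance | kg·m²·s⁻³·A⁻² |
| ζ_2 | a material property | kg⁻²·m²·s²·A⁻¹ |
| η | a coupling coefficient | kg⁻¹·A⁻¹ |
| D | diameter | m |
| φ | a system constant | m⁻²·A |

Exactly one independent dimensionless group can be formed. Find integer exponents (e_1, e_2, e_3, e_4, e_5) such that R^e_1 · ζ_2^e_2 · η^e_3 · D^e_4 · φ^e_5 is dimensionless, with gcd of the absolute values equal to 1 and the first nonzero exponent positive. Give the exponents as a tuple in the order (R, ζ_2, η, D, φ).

(2, 3, -4, -4, 3)

M: e_1·(1) + e_2·(-2) + e_3·(-1) + e_4·(0) + e_5·(0) = 0
L: e_1·(2) + e_2·(2) + e_3·(0) + e_4·(1) + e_5·(-2) = 0
T: e_1·(-3) + e_2·(2) + e_3·(0) + e_4·(0) + e_5·(0) = 0
I: e_1·(-2) + e_2·(-1) + e_3·(-1) + e_4·(0) + e_5·(1) = 0
Solving this homogeneous linear system for the smallest-integer solution (first nonzero entry positive) gives (2, 3, -4, -4, 3).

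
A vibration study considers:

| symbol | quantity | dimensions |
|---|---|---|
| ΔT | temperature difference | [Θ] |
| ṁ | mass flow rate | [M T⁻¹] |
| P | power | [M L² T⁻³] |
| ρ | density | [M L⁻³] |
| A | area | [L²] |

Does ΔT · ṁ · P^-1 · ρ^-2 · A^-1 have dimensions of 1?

Sum the exponent of each base dimension across the product:
  M: [ΔT]_M + [ṁ]_M − [P]_M − 2·[ρ]_M − [A]_M = (0) + (1) − (1) − 2·(1) − (0) = -2
  L: [ΔT]_L + [ṁ]_L − [P]_L − 2·[ρ]_L − [A]_L = (0) + (0) − (2) − 2·(-3) − (2) = 2
  T: [ΔT]_T + [ṁ]_T − [P]_T − 2·[ρ]_T − [A]_T = (0) + (-1) − (-3) − 2·(0) − (0) = 2
  Θ: [ΔT]_Θ + [ṁ]_Θ − [P]_Θ − 2·[ρ]_Θ − [A]_Θ = (1) + (0) − (0) − 2·(0) − (0) = 1
Net dimensions [M⁻² L² T² Θ] ≠ [1] — not dimensionless.

no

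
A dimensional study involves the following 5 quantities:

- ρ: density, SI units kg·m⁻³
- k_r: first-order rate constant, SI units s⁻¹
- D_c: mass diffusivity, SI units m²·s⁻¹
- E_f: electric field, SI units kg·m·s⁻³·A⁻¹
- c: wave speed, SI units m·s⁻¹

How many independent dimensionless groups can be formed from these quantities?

1

There are 5 variables and 4 base dimensions (M, L, T, I).
The dimension matrix has rank 4.
Independent dimensionless groups: 5 − 4 = 1.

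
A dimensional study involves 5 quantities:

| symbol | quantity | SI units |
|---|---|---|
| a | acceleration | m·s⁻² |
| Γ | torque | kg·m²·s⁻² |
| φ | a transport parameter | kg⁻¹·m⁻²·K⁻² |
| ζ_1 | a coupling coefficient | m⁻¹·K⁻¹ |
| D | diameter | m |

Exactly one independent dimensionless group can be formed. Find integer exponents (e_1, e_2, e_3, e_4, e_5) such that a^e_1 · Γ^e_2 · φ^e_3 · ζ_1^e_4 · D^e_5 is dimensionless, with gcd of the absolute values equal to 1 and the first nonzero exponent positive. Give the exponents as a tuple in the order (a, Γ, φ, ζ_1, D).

M: e_1·(0) + e_2·(1) + e_3·(-1) + e_4·(0) + e_5·(0) = 0
L: e_1·(1) + e_2·(2) + e_3·(-2) + e_4·(-1) + e_5·(1) = 0
T: e_1·(-2) + e_2·(-2) + e_3·(0) + e_4·(0) + e_5·(0) = 0
Θ: e_1·(0) + e_2·(0) + e_3·(-2) + e_4·(-1) + e_5·(0) = 0
Solving this homogeneous linear system for the smallest-integer solution (first nonzero entry positive) gives (1, -1, -1, 2, 1).

(1, -1, -1, 2, 1)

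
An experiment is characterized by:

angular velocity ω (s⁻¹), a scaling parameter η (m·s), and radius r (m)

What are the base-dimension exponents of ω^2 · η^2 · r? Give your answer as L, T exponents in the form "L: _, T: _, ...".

Collect each base-dimension exponent across the product:
  L: 2·(0) + 2·(1) + (1) = 3
  T: 2·(-1) + 2·(1) + (0) = 0
So the dimensions are [L³].

L: 3, T: 0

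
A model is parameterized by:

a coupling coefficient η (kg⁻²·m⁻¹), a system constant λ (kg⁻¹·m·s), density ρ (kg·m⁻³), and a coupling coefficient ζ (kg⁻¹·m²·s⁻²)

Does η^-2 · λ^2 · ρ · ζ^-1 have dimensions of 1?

Sum the exponent of each base dimension across the product:
  M: −2·[η]_M + 2·[λ]_M + [ρ]_M − [ζ]_M = −2·(-2) + 2·(-1) + (1) − (-1) = 4
  L: −2·[η]_L + 2·[λ]_L + [ρ]_L − [ζ]_L = −2·(-1) + 2·(1) + (-3) − (2) = -1
  T: −2·[η]_T + 2·[λ]_T + [ρ]_T − [ζ]_T = −2·(0) + 2·(1) + (0) − (-2) = 4
Net dimensions [M⁴ L⁻¹ T⁴] ≠ [1] — not dimensionless.

no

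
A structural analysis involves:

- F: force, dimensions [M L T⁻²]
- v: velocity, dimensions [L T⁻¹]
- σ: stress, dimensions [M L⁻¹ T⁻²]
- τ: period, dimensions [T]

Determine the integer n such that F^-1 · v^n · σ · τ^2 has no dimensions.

Balance the L exponent: (1)·n from v, plus −(1) + (-1) + 2·(0) = -2 from the rest, must sum to zero.
n − 2 = 0, so n = 2.

2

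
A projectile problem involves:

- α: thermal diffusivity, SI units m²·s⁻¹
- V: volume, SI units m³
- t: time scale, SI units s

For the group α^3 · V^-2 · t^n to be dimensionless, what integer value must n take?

3

Balance the T exponent: (1)·n from t, plus 3·(-1) − 2·(0) = -3 from the rest, must sum to zero.
n − 3 = 0, so n = 3.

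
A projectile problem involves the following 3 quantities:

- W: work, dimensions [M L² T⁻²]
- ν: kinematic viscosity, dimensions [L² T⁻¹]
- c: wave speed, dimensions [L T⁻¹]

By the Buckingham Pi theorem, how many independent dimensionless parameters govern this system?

There are 3 variables and 3 base dimensions (M, L, T).
The dimension matrix has rank 3.
Independent dimensionless groups: 3 − 3 = 0.

0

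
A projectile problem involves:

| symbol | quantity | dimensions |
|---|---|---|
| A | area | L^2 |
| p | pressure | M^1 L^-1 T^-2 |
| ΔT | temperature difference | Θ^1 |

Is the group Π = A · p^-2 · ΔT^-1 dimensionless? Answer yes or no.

no

Sum the exponent of each base dimension across the product:
  M: [A]_M − 2·[p]_M − [ΔT]_M = (0) − 2·(1) − (0) = -2
  L: [A]_L − 2·[p]_L − [ΔT]_L = (2) − 2·(-1) − (0) = 4
  T: [A]_T − 2·[p]_T − [ΔT]_T = (0) − 2·(-2) − (0) = 4
  Θ: [A]_Θ − 2·[p]_Θ − [ΔT]_Θ = (0) − 2·(0) − (1) = -1
Net dimensions [M⁻² L⁴ T⁴ Θ⁻¹] ≠ [1] — not dimensionless.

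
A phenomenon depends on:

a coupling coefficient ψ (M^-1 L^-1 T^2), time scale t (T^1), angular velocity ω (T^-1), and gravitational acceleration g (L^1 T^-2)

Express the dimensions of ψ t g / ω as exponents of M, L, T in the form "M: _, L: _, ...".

Collect each base-dimension exponent across the product:
  M: (-1) + (0) − (0) + (0) = -1
  L: (-1) + (0) − (0) + (1) = 0
  T: (2) + (1) − (-1) + (-2) = 2
So the dimensions are [M⁻¹ T²].

M: -1, L: 0, T: 2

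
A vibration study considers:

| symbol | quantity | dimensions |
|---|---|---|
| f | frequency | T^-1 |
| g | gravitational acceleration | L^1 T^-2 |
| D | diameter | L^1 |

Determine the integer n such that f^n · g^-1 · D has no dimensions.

Balance the T exponent: (-1)·n from f, plus −(-2) + (0) = 2 from the rest, must sum to zero.
−n + 2 = 0, so n = 2.

2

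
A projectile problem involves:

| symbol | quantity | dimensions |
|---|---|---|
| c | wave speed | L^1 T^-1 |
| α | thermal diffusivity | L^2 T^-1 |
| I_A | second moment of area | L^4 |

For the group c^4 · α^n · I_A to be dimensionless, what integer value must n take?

-4

Balance the L exponent: (2)·n from α, plus 4·(1) + (4) = 8 from the rest, must sum to zero.
2n + 8 = 0, so n = -4.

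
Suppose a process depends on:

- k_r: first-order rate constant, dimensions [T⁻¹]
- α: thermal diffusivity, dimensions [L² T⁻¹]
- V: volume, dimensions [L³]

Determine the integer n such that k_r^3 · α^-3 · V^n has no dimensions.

Balance the L exponent: (3)·n from V, plus 3·(0) − 3·(2) = -6 from the rest, must sum to zero.
3n − 6 = 0, so n = 2.

2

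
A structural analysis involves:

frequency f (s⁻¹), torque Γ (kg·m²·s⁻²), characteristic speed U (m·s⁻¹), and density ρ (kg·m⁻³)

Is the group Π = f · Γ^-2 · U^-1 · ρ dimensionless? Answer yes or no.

Sum the exponent of each base dimension across the product:
  M: [f]_M − 2·[Γ]_M − [U]_M + [ρ]_M = (0) − 2·(1) − (0) + (1) = -1
  L: [f]_L − 2·[Γ]_L − [U]_L + [ρ]_L = (0) − 2·(2) − (1) + (-3) = -8
  T: [f]_T − 2·[Γ]_T − [U]_T + [ρ]_T = (-1) − 2·(-2) − (-1) + (0) = 4
Net dimensions [M⁻¹ L⁻⁸ T⁴] ≠ [1] — not dimensionless.

no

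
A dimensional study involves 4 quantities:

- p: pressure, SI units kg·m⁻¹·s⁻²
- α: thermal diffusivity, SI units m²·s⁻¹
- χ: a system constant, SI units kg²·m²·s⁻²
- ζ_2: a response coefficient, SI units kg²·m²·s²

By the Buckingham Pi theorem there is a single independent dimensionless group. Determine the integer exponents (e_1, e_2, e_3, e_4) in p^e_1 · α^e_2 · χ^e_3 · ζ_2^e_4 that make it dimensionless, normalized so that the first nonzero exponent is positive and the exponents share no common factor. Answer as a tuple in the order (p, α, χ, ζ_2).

M: e_1·(1) + e_2·(0) + e_3·(2) + e_4·(2) = 0
L: e_1·(-1) + e_2·(2) + e_3·(2) + e_4·(2) = 0
T: e_1·(-2) + e_2·(-1) + e_3·(-2) + e_4·(2) = 0
Solving this homogeneous linear system for the smallest-integer solution (first nonzero entry positive) gives (2, 2, -2, 1).

(2, 2, -2, 1)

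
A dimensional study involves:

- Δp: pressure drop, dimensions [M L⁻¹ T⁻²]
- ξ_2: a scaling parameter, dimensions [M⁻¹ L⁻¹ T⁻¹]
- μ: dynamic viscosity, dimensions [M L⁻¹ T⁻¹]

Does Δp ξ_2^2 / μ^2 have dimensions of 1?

Sum the exponent of each base dimension across the product:
  M: [Δp]_M + 2·[ξ_2]_M − 2·[μ]_M = (1) + 2·(-1) − 2·(1) = -3
  L: [Δp]_L + 2·[ξ_2]_L − 2·[μ]_L = (-1) + 2·(-1) − 2·(-1) = -1
  T: [Δp]_T + 2·[ξ_2]_T − 2·[μ]_T = (-2) + 2·(-1) − 2·(-1) = -2
Net dimensions [M⁻³ L⁻¹ T⁻²] ≠ [1] — not dimensionless.

no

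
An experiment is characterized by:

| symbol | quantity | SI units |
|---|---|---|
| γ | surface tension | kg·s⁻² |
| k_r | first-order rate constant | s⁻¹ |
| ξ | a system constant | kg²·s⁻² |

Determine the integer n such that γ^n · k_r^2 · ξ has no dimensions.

Balance the M exponent: (1)·n from γ, plus 2·(0) + (2) = 2 from the rest, must sum to zero.
n + 2 = 0, so n = -2.

-2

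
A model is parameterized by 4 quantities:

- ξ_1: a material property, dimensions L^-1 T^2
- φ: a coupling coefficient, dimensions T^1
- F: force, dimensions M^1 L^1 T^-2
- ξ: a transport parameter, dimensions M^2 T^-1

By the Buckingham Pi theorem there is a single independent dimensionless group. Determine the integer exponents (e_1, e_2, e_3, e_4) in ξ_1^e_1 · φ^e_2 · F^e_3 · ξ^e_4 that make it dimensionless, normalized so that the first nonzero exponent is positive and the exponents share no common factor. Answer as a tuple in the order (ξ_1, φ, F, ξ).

M: e_1·(0) + e_2·(0) + e_3·(1) + e_4·(2) = 0
L: e_1·(-1) + e_2·(0) + e_3·(1) + e_4·(0) = 0
T: e_1·(2) + e_2·(1) + e_3·(-2) + e_4·(-1) = 0
Solving this homogeneous linear system for the smallest-integer solution (first nonzero entry positive) gives (2, -1, 2, -1).

(2, -1, 2, -1)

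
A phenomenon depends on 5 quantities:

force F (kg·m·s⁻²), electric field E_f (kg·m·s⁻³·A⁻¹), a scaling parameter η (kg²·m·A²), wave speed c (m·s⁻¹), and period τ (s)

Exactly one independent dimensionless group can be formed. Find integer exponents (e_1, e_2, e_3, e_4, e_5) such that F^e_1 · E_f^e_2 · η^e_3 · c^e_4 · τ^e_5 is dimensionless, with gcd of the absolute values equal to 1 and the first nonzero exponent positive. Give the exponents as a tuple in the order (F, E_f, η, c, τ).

M: e_1·(1) + e_2·(1) + e_3·(2) + e_4·(0) + e_5·(0) = 0
L: e_1·(1) + e_2·(1) + e_3·(1) + e_4·(1) + e_5·(0) = 0
T: e_1·(-2) + e_2·(-3) + e_3·(0) + e_4·(-1) + e_5·(1) = 0
I: e_1·(0) + e_2·(-1) + e_3·(2) + e_4·(0) + e_5·(0) = 0
Solving this homogeneous linear system for the smallest-integer solution (first nonzero entry positive) gives (4, -2, -1, -1, 1).

(4, -2, -1, -1, 1)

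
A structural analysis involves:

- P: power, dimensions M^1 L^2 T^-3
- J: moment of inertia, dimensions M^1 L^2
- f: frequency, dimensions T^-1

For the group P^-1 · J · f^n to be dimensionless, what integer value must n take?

Balance the T exponent: (-1)·n from f, plus −(-3) + (0) = 3 from the rest, must sum to zero.
−n + 3 = 0, so n = 3.

3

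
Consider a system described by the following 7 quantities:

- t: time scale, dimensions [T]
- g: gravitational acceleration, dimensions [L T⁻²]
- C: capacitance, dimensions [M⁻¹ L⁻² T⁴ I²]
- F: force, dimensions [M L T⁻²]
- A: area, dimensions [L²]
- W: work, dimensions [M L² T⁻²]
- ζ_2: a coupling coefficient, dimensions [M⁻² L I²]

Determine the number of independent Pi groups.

3

There are 7 variables and 4 base dimensions (M, L, T, I).
The dimension matrix has rank 4.
Independent dimensionless groups: 7 − 4 = 3.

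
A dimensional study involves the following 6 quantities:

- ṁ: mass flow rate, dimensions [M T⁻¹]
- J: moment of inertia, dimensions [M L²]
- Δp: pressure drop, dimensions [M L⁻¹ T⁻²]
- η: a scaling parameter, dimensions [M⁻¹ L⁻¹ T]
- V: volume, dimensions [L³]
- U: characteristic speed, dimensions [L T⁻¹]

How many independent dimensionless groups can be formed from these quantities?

There are 6 variables and 3 base dimensions (M, L, T).
The dimension matrix has rank 3.
Independent dimensionless groups: 6 − 3 = 3.

3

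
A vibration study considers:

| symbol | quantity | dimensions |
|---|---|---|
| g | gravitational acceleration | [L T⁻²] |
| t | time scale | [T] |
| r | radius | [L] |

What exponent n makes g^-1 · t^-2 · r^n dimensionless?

1

Balance the L exponent: (1)·n from r, plus −(1) − 2·(0) = -1 from the rest, must sum to zero.
n − 1 = 0, so n = 1.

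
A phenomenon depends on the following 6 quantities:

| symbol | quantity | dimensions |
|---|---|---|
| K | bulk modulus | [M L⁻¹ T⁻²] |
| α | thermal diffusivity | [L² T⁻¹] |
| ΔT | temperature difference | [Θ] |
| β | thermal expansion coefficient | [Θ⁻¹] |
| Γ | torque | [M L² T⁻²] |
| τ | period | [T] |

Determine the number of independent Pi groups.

There are 6 variables and 4 base dimensions (M, L, T, Θ).
The dimension matrix has rank 4.
Independent dimensionless groups: 6 − 4 = 2.

2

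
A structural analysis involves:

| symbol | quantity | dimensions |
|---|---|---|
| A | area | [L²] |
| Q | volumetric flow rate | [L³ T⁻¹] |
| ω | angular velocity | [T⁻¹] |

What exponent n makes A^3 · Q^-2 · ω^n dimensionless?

Balance the T exponent: (-1)·n from ω, plus 3·(0) − 2·(-1) = 2 from the rest, must sum to zero.
−n + 2 = 0, so n = 2.

2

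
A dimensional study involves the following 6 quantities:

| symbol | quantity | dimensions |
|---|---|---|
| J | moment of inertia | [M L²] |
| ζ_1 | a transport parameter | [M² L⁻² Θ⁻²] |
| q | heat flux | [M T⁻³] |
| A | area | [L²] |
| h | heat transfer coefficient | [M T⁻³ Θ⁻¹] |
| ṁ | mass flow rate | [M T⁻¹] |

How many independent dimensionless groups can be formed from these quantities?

2

There are 6 variables and 4 base dimensions (M, L, T, Θ).
The dimension matrix has rank 4.
Independent dimensionless groups: 6 − 4 = 2.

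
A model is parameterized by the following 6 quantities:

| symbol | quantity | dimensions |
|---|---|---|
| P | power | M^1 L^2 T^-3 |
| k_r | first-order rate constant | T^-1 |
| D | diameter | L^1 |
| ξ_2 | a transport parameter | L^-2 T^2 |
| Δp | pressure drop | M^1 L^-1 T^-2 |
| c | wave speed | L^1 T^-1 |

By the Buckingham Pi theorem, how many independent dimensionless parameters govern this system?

There are 6 variables and 3 base dimensions (M, L, T).
The dimension matrix has rank 3.
Independent dimensionless groups: 6 − 3 = 3.

3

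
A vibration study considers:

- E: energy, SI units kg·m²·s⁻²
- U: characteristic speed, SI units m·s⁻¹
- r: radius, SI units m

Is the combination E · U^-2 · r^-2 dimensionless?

no

Sum the exponent of each base dimension across the product:
  M: [E]_M − 2·[U]_M − 2·[r]_M = (1) − 2·(0) − 2·(0) = 1
  L: [E]_L − 2·[U]_L − 2·[r]_L = (2) − 2·(1) − 2·(1) = -2
  T: [E]_T − 2·[U]_T − 2·[r]_T = (-2) − 2·(-1) − 2·(0) = 0
Net dimensions [M L⁻²] ≠ [1] — not dimensionless.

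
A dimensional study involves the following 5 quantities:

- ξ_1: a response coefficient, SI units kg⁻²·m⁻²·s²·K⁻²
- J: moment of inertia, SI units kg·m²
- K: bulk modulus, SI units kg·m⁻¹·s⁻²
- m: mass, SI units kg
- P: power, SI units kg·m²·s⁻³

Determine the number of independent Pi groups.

1

There are 5 variables and 4 base dimensions (M, L, T, Θ).
The dimension matrix has rank 4.
Independent dimensionless groups: 5 − 4 = 1.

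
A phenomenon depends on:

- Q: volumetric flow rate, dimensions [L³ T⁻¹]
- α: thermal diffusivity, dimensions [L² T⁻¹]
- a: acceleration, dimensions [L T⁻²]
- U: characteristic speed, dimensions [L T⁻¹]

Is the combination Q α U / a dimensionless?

Sum the exponent of each base dimension across the product:
  L: [Q]_L + [α]_L − [a]_L + [U]_L = (3) + (2) − (1) + (1) = 5
  T: [Q]_T + [α]_T − [a]_T + [U]_T = (-1) + (-1) − (-2) + (-1) = -1
Net dimensions [L⁵ T⁻¹] ≠ [1] — not dimensionless.

no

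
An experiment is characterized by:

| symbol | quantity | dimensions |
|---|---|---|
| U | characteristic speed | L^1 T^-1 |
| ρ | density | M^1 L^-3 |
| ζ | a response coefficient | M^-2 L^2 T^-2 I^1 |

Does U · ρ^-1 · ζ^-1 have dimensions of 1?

Sum the exponent of each base dimension across the product:
  M: [U]_M − [ρ]_M − [ζ]_M = (0) − (1) − (-2) = 1
  L: [U]_L − [ρ]_L − [ζ]_L = (1) − (-3) − (2) = 2
  T: [U]_T − [ρ]_T − [ζ]_T = (-1) − (0) − (-2) = 1
  I: [U]_I − [ρ]_I − [ζ]_I = (0) − (0) − (1) = -1
Net dimensions [M L² T I⁻¹] ≠ [1] — not dimensionless.

no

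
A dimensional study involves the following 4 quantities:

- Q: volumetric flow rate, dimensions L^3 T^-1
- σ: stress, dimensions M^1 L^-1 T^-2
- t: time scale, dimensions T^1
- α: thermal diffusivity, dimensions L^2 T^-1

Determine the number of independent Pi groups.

1

There are 4 variables and 3 base dimensions (M, L, T).
The dimension matrix has rank 3.
Independent dimensionless groups: 4 − 3 = 1.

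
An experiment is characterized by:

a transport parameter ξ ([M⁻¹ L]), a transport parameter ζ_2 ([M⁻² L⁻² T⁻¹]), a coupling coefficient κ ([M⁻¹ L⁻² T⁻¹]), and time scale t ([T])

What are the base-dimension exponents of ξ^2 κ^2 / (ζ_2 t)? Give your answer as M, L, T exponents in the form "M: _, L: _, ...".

Collect each base-dimension exponent across the product:
  M: 2·(-1) − (-2) + 2·(-1) − (0) = -2
  L: 2·(1) − (-2) + 2·(-2) − (0) = 0
  T: 2·(0) − (-1) + 2·(-1) − (1) = -2
So the dimensions are [M⁻² T⁻²].

M: -2, L: 0, T: -2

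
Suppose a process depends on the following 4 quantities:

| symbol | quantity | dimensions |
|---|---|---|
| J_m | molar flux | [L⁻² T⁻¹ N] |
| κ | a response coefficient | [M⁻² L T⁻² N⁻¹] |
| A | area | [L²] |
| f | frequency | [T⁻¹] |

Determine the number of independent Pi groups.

There are 4 variables and 4 base dimensions (M, L, T, N).
The dimension matrix has rank 4.
Independent dimensionless groups: 4 − 4 = 0.

0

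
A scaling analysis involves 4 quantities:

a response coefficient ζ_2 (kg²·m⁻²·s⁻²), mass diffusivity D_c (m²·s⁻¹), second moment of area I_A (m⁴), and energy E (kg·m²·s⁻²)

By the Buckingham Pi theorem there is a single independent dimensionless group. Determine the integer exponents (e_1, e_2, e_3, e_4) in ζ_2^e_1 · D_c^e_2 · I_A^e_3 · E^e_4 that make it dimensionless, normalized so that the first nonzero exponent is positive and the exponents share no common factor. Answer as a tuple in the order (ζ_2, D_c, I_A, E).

M: e_1·(2) + e_2·(0) + e_3·(0) + e_4·(1) = 0
L: e_1·(-2) + e_2·(2) + e_3·(4) + e_4·(2) = 0
T: e_1·(-2) + e_2·(-1) + e_3·(0) + e_4·(-2) = 0
Solving this homogeneous linear system for the smallest-integer solution (first nonzero entry positive) gives (2, 4, 1, -4).

(2, 4, 1, -4)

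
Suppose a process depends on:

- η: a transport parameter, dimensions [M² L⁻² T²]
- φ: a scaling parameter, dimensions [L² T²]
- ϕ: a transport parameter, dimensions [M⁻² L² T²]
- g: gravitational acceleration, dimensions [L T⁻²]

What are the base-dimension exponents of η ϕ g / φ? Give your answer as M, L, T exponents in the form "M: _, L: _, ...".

Collect each base-dimension exponent across the product:
  M: (2) − (0) + (-2) + (0) = 0
  L: (-2) − (2) + (2) + (1) = -1
  T: (2) − (2) + (2) + (-2) = 0
So the dimensions are [L⁻¹].

M: 0, L: -1, T: 0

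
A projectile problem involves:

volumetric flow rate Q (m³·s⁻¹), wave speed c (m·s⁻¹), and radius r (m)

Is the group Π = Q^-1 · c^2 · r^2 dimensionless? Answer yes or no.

Sum the exponent of each base dimension across the product:
  L: −[Q]_L + 2·[c]_L + 2·[r]_L = −(3) + 2·(1) + 2·(1) = 1
  T: −[Q]_T + 2·[c]_T + 2·[r]_T = −(-1) + 2·(-1) + 2·(0) = -1
Net dimensions [L T⁻¹] ≠ [1] — not dimensionless.

no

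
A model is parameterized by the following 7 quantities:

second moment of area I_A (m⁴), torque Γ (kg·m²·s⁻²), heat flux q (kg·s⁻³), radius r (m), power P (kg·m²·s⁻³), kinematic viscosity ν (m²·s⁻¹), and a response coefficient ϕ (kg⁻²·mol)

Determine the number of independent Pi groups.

There are 7 variables and 4 base dimensions (M, L, T, N).
The dimension matrix has rank 4.
Independent dimensionless groups: 7 − 4 = 3.

3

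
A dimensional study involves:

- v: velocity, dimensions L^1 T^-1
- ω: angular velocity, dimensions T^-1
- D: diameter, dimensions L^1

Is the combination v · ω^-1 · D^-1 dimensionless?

yes

Sum the exponent of each base dimension across the product:
  M: [v]_M − [ω]_M − [D]_M = (0) − (0) − (0) = 0
  L: [v]_L − [ω]_L − [D]_L = (1) − (0) − (1) = 0
  T: [v]_T − [ω]_T − [D]_T = (-1) − (-1) − (0) = 0
All base exponents vanish — dimensionless.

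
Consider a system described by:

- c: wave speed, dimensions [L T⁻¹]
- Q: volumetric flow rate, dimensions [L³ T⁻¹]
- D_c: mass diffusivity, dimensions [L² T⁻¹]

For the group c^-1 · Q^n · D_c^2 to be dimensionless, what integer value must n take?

Balance the L exponent: (3)·n from Q, plus −(1) + 2·(2) = 3 from the rest, must sum to zero.
3n + 3 = 0, so n = -1.

-1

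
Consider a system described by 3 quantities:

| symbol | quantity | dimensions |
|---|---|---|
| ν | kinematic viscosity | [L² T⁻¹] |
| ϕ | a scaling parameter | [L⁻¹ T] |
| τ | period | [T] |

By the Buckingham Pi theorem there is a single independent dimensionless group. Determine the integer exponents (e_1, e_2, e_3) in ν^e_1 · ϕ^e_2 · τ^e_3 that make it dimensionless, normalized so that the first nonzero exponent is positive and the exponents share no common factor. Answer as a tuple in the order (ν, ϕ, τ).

(1, 2, -1)

L: e_1·(2) + e_2·(-1) + e_3·(0) = 0
T: e_1·(-1) + e_2·(1) + e_3·(1) = 0
Solving this homogeneous linear system for the smallest-integer solution (first nonzero entry positive) gives (1, 2, -1).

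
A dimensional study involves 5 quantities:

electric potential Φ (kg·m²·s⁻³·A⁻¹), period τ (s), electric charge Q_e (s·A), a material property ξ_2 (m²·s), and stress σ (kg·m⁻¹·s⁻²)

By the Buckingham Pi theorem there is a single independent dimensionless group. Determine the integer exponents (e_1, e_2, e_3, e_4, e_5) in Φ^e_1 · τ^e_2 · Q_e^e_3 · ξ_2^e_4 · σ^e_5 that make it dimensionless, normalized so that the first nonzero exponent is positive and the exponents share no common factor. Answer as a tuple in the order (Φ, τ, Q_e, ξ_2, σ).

(2, 3, 2, -3, -2)

M: e_1·(1) + e_2·(0) + e_3·(0) + e_4·(0) + e_5·(1) = 0
L: e_1·(2) + e_2·(0) + e_3·(0) + e_4·(2) + e_5·(-1) = 0
T: e_1·(-3) + e_2·(1) + e_3·(1) + e_4·(1) + e_5·(-2) = 0
I: e_1·(-1) + e_2·(0) + e_3·(1) + e_4·(0) + e_5·(0) = 0
Solving this homogeneous linear system for the smallest-integer solution (first nonzero entry positive) gives (2, 3, 2, -3, -2).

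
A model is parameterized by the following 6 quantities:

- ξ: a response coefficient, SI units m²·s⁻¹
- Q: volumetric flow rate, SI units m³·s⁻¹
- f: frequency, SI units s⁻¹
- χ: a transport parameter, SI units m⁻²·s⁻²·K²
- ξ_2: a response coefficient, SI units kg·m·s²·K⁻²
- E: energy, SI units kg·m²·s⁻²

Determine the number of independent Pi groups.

There are 6 variables and 4 base dimensions (M, L, T, Θ).
The dimension matrix has rank 4.
Independent dimensionless groups: 6 − 4 = 2.

2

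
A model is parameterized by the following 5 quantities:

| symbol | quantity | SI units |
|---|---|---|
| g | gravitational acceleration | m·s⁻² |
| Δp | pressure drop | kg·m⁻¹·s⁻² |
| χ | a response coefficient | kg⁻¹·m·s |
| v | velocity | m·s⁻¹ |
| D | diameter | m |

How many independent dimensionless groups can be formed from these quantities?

2

There are 5 variables and 3 base dimensions (M, L, T).
The dimension matrix has rank 3.
Independent dimensionless groups: 5 − 3 = 2.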